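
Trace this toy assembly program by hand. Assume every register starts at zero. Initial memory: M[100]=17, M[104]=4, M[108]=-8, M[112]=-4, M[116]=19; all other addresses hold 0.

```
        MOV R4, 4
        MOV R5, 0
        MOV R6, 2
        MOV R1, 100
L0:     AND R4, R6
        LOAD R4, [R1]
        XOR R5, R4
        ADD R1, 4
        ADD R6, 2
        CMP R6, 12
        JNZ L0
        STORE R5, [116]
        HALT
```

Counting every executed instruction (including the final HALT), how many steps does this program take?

after MOV R4, 4: R4=4
after MOV R5, 0: R5=0
after MOV R6, 2: R6=2
after MOV R1, 100: R1=100
after AND R4, R6: R4=4&2=0
after LOAD R4, [R1]: R4=M[100]=17
after XOR R5, R4: R5=0^17=17
after ADD R1, 4: R1=100+4=104
after ADD R6, 2: R6=2+2=4
CMP R6, 12  (cmp 4,12)
JNZ L0: taken
after AND R4, R6: R4=17&4=0
after LOAD R4, [R1]: R4=M[104]=4
after XOR R5, R4: R5=17^4=21
after ADD R1, 4: R1=104+4=108
after ADD R6, 2: R6=4+2=6
CMP R6, 12  (cmp 6,12)
JNZ L0: taken
after AND R4, R6: R4=4&6=4
after LOAD R4, [R1]: R4=M[108]=-8
after XOR R5, R4: R5=21^(-8)=-19
after ADD R1, 4: R1=108+4=112
after ADD R6, 2: R6=6+2=8
CMP R6, 12  (cmp 8,12)
JNZ L0: taken
after AND R4, R6: R4=(-8)&8=8
after LOAD R4, [R1]: R4=M[112]=-4
after XOR R5, R4: R5=(-19)^(-4)=17
after ADD R1, 4: R1=112+4=116
after ADD R6, 2: R6=8+2=10
CMP R6, 12  (cmp 10,12)
JNZ L0: taken
after AND R4, R6: R4=(-4)&10=8
after LOAD R4, [R1]: R4=M[116]=19
after XOR R5, R4: R5=17^19=2
after ADD R1, 4: R1=116+4=120
after ADD R6, 2: R6=10+2=12
CMP R6, 12  (cmp 12,12)
JNZ L0: not taken
STORE R5, [116] → M[116]=2
halt.
Total executed instructions: 41.

41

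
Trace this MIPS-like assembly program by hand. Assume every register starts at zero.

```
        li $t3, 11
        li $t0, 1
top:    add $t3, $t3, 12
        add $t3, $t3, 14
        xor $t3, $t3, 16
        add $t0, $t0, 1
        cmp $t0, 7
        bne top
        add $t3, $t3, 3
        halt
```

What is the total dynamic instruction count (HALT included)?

40

$t3=11
$t0=1
$t3=11+12=23
$t3=23+14=37
$t3=37^16=53
$t0=1+1=2
cmp $t0, 7  (cmp 2,7)
bne top: taken
$t3=53+12=65
$t3=65+14=79
$t3=79^16=95
$t0=2+1=3
cmp $t0, 7  (cmp 3,7)
bne top: taken
$t3=95+12=107
$t3=107+14=121
$t3=121^16=105
$t0=3+1=4
cmp $t0, 7  (cmp 4,7)
bne top: taken
$t3=105+12=117
$t3=117+14=131
$t3=131^16=147
$t0=4+1=5
cmp $t0, 7  (cmp 5,7)
bne top: taken
$t3=147+12=159
$t3=159+14=173
$t3=173^16=189
$t0=5+1=6
cmp $t0, 7  (cmp 6,7)
bne top: taken
$t3=189+12=201
$t3=201+14=215
$t3=215^16=199
$t0=6+1=7
cmp $t0, 7  (cmp 7,7)
bne top: not taken
$t3=199+3=202
halt.
Total executed instructions: 40.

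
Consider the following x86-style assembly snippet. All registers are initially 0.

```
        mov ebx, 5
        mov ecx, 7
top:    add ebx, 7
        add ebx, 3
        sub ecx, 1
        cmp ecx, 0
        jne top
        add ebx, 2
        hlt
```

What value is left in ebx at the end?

77

ebx=5
ecx=7
ebx=5+7=12
ebx=12+3=15
ecx=7-1=6
cmp ecx, 0  (cmp 6,0)
jne top: taken
ebx=15+7=22
ebx=22+3=25
ecx=6-1=5
cmp ecx, 0  (cmp 5,0)
jne top: taken
ebx=25+7=32
ebx=32+3=35
ecx=5-1=4
cmp ecx, 0  (cmp 4,0)
jne top: taken
ebx=35+7=42
ebx=42+3=45
ecx=4-1=3
cmp ecx, 0  (cmp 3,0)
jne top: taken
ebx=45+7=52
ebx=52+3=55
ecx=3-1=2
cmp ecx, 0  (cmp 2,0)
jne top: taken
ebx=55+7=62
ebx=62+3=65
ecx=2-1=1
cmp ecx, 0  (cmp 1,0)
jne top: taken
ebx=65+7=72
ebx=72+3=75
ecx=1-1=0
cmp ecx, 0  (cmp 0,0)
jne top: not taken
ebx=75+2=77
halt.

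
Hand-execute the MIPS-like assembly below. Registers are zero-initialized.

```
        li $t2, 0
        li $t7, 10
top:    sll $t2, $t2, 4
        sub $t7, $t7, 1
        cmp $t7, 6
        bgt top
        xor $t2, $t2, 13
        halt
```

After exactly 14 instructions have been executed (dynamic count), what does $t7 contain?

7

$t2=0
$t7=10
$t2=0<<4=0
$t7=10-1=9
cmp $t7, 6  (cmp 9,6)
bgt top: taken
$t2=0<<4=0
$t7=9-1=8
cmp $t7, 6  (cmp 8,6)
bgt top: taken
$t2=0<<4=0
$t7=8-1=7
cmp $t7, 6  (cmp 7,6)
bgt top: taken
After step 14: $t7 = 7.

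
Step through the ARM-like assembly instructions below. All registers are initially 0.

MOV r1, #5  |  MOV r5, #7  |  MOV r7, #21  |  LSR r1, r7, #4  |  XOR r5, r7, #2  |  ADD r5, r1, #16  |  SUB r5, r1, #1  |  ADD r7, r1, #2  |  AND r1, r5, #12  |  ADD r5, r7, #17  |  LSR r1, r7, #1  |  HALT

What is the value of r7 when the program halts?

after MOV r1, #5: r1=5
after MOV r5, #7: r5=7
after MOV r7, #21: r7=21
after LSR r1, r7, #4: r1=21>>4=1
after XOR r5, r7, #2: r5=21^2=23
after ADD r5, r1, #16: r5=1+16=17
after SUB r5, r1, #1: r5=1-1=0
after ADD r7, r1, #2: r7=1+2=3
after AND r1, r5, #12: r1=0&12=0
after ADD r5, r7, #17: r5=3+17=20
after LSR r1, r7, #1: r1=3>>1=1
halt.

3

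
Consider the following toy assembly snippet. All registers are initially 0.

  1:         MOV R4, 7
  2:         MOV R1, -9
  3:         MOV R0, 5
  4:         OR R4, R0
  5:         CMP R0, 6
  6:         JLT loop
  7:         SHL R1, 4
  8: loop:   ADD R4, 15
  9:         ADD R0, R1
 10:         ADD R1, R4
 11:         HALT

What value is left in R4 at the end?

22

after MOV R4, 7: R4=7
after MOV R1, -9: R1=-9
after MOV R0, 5: R0=5
after OR R4, R0: R4=7|5=7
CMP R0, 6  (cmp 5,6)
JLT loop: taken
after ADD R4, 15: R4=7+15=22
after ADD R0, R1: R0=5+(-9)=-4
after ADD R1, R4: R1=(-9)+22=13
halt.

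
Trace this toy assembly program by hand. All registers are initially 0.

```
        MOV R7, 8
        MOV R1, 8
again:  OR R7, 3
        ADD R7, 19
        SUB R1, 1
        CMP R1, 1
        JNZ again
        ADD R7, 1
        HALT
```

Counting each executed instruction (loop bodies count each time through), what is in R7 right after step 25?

110

after MOV R7, 8: R7=8
after MOV R1, 8: R1=8
after OR R7, 3: R7=8|3=11
after ADD R7, 19: R7=11+19=30
after SUB R1, 1: R1=8-1=7
CMP R1, 1  (cmp 7,1)
JNZ again: taken
after OR R7, 3: R7=30|3=31
after ADD R7, 19: R7=31+19=50
after SUB R1, 1: R1=7-1=6
CMP R1, 1  (cmp 6,1)
JNZ again: taken
after OR R7, 3: R7=50|3=51
after ADD R7, 19: R7=51+19=70
after SUB R1, 1: R1=6-1=5
CMP R1, 1  (cmp 5,1)
JNZ again: taken
after OR R7, 3: R7=70|3=71
after ADD R7, 19: R7=71+19=90
after SUB R1, 1: R1=5-1=4
CMP R1, 1  (cmp 4,1)
JNZ again: taken
after OR R7, 3: R7=90|3=91
after ADD R7, 19: R7=91+19=110
after SUB R1, 1: R1=4-1=3
After step 25: R7 = 110.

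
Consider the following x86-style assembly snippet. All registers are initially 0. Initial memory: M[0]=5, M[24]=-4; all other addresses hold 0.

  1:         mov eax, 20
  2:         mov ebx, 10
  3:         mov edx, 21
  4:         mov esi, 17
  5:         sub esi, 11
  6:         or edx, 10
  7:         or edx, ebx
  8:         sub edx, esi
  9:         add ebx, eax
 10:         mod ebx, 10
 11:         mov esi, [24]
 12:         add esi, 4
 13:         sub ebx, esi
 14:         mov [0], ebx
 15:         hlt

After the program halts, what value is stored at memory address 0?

0

after mov eax, 20: eax=20
after mov ebx, 10: ebx=10
after mov edx, 21: edx=21
after mov esi, 17: esi=17
after sub esi, 11: esi=17-11=6
after or edx, 10: edx=21|10=31
after or edx, ebx: edx=31|10=31
after sub edx, esi: edx=31-6=25
after add ebx, eax: ebx=10+20=30
after mod ebx, 10: ebx=30%10=0
after mov esi, [24]: esi=M[24]=-4
after add esi, 4: esi=(-4)+4=0
after sub ebx, esi: ebx=0-0=0
mov [0], ebx → M[0]=0
halt.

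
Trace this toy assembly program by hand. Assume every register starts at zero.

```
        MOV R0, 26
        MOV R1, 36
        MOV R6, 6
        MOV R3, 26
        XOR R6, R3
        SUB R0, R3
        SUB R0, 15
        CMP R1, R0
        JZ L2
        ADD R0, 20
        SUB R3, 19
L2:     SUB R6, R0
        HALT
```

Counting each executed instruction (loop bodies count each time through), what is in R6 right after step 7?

28

MOV R0, 26 → R0=26
MOV R1, 36 → R1=36
MOV R6, 6 → R6=6
MOV R3, 26 → R3=26
XOR R6, R3 → R6=6^26=28
SUB R0, R3 → R0=26-26=0
SUB R0, 15 → R0=0-15=-15
After step 7: R6 = 28.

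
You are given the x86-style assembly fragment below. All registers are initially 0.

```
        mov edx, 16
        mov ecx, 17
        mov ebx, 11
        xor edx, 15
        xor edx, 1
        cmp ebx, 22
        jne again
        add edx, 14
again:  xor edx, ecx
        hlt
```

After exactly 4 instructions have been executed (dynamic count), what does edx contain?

31

edx=16
ecx=17
ebx=11
edx=16^15=31
After step 4: edx = 31.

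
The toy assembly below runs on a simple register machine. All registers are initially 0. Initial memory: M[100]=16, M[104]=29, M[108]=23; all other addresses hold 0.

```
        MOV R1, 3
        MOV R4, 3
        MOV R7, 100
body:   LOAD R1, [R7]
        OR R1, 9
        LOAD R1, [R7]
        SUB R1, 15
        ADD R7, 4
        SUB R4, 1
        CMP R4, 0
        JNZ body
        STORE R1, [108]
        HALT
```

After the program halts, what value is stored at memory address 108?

8

after MOV R1, 3: R1=3
after MOV R4, 3: R4=3
after MOV R7, 100: R7=100
after LOAD R1, [R7]: R1=M[100]=16
after OR R1, 9: R1=16|9=25
after LOAD R1, [R7]: R1=M[100]=16
after SUB R1, 15: R1=16-15=1
after ADD R7, 4: R7=100+4=104
after SUB R4, 1: R4=3-1=2
CMP R4, 0  (cmp 2,0)
JNZ body: taken
after LOAD R1, [R7]: R1=M[104]=29
after OR R1, 9: R1=29|9=29
after LOAD R1, [R7]: R1=M[104]=29
after SUB R1, 15: R1=29-15=14
after ADD R7, 4: R7=104+4=108
after SUB R4, 1: R4=2-1=1
CMP R4, 0  (cmp 1,0)
JNZ body: taken
after LOAD R1, [R7]: R1=M[108]=23
after OR R1, 9: R1=23|9=31
after LOAD R1, [R7]: R1=M[108]=23
after SUB R1, 15: R1=23-15=8
after ADD R7, 4: R7=108+4=112
after SUB R4, 1: R4=1-1=0
CMP R4, 0  (cmp 0,0)
JNZ body: not taken
STORE R1, [108] → M[108]=8
halt.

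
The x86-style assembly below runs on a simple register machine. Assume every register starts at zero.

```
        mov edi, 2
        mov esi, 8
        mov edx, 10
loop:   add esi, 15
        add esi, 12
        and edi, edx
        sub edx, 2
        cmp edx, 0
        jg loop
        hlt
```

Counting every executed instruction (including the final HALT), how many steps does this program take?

34

after mov edi, 2: edi=2
after mov esi, 8: esi=8
after mov edx, 10: edx=10
after add esi, 15: esi=8+15=23
after add esi, 12: esi=23+12=35
after and edi, edx: edi=2&10=2
after sub edx, 2: edx=10-2=8
cmp edx, 0  (cmp 8,0)
jg loop: taken
after add esi, 15: esi=35+15=50
after add esi, 12: esi=50+12=62
after and edi, edx: edi=2&8=0
after sub edx, 2: edx=8-2=6
cmp edx, 0  (cmp 6,0)
jg loop: taken
after add esi, 15: esi=62+15=77
after add esi, 12: esi=77+12=89
after and edi, edx: edi=0&6=0
after sub edx, 2: edx=6-2=4
cmp edx, 0  (cmp 4,0)
jg loop: taken
after add esi, 15: esi=89+15=104
after add esi, 12: esi=104+12=116
after and edi, edx: edi=0&4=0
after sub edx, 2: edx=4-2=2
cmp edx, 0  (cmp 2,0)
jg loop: taken
after add esi, 15: esi=116+15=131
after add esi, 12: esi=131+12=143
after and edi, edx: edi=0&2=0
after sub edx, 2: edx=2-2=0
cmp edx, 0  (cmp 0,0)
jg loop: not taken
halt.
Total executed instructions: 34.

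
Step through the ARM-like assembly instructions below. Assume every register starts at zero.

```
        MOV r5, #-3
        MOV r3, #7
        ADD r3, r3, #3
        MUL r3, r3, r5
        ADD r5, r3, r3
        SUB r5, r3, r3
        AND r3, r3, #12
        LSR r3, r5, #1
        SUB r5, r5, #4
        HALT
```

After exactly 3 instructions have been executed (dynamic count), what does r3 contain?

10

r5=-3
r3=7
r3=7+3=10
After step 3: r3 = 10.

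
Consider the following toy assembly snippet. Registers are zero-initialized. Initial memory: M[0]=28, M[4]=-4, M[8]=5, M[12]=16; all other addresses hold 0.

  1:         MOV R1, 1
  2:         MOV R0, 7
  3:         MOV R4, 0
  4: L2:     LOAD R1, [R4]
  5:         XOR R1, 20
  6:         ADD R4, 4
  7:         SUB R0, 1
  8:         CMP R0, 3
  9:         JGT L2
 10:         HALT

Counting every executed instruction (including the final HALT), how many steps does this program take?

R1=1
R0=7
R4=0
R1=M[0]=28
R1=28^20=8
R4=0+4=4
R0=7-1=6
CMP R0, 3  (cmp 6,3)
JGT L2: taken
R1=M[4]=-4
R1=(-4)^20=-24
R4=4+4=8
R0=6-1=5
CMP R0, 3  (cmp 5,3)
JGT L2: taken
R1=M[8]=5
R1=5^20=17
R4=8+4=12
R0=5-1=4
CMP R0, 3  (cmp 4,3)
JGT L2: taken
R1=M[12]=16
R1=16^20=4
R4=12+4=16
R0=4-1=3
CMP R0, 3  (cmp 3,3)
JGT L2: not taken
halt.
Total executed instructions: 28.

28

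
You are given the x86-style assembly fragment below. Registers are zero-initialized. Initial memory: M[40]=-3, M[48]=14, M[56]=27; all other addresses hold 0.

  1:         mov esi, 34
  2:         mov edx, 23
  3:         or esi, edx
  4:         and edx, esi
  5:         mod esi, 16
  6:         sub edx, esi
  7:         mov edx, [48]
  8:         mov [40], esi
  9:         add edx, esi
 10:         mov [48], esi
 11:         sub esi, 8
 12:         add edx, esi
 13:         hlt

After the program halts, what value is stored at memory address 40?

mov esi, 34 → esi=34
mov edx, 23 → edx=23
or esi, edx → esi=34|23=55
and edx, esi → edx=23&55=23
mod esi, 16 → esi=55%16=7
sub edx, esi → edx=23-7=16
mov edx, [48] → edx=M[48]=14
mov [40], esi → M[40]=7
add edx, esi → edx=14+7=21
mov [48], esi → M[48]=7
sub esi, 8 → esi=7-8=-1
add edx, esi → edx=21+(-1)=20
halt.

7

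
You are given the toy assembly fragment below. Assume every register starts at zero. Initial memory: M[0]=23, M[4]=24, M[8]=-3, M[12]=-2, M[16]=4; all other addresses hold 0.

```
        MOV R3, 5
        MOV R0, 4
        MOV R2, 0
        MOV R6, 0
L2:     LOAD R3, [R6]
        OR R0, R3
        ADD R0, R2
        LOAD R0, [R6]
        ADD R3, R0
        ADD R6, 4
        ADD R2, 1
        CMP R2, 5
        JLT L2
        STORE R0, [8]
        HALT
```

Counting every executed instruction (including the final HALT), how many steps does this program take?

51

MOV R3, 5 → R3=5
MOV R0, 4 → R0=4
MOV R2, 0 → R2=0
MOV R6, 0 → R6=0
LOAD R3, [R6] → R3=M[0]=23
OR R0, R3 → R0=4|23=23
ADD R0, R2 → R0=23+0=23
LOAD R0, [R6] → R0=M[0]=23
ADD R3, R0 → R3=23+23=46
ADD R6, 4 → R6=0+4=4
ADD R2, 1 → R2=0+1=1
CMP R2, 5  (cmp 1,5)
JLT L2: taken
LOAD R3, [R6] → R3=M[4]=24
OR R0, R3 → R0=23|24=31
ADD R0, R2 → R0=31+1=32
LOAD R0, [R6] → R0=M[4]=24
ADD R3, R0 → R3=24+24=48
ADD R6, 4 → R6=4+4=8
ADD R2, 1 → R2=1+1=2
CMP R2, 5  (cmp 2,5)
JLT L2: taken
LOAD R3, [R6] → R3=M[8]=-3
OR R0, R3 → R0=24|(-3)=-3
ADD R0, R2 → R0=(-3)+2=-1
LOAD R0, [R6] → R0=M[8]=-3
ADD R3, R0 → R3=(-3)+(-3)=-6
ADD R6, 4 → R6=8+4=12
ADD R2, 1 → R2=2+1=3
CMP R2, 5  (cmp 3,5)
JLT L2: taken
LOAD R3, [R6] → R3=M[12]=-2
OR R0, R3 → R0=(-3)|(-2)=-1
ADD R0, R2 → R0=(-1)+3=2
LOAD R0, [R6] → R0=M[12]=-2
ADD R3, R0 → R3=(-2)+(-2)=-4
ADD R6, 4 → R6=12+4=16
ADD R2, 1 → R2=3+1=4
CMP R2, 5  (cmp 4,5)
JLT L2: taken
LOAD R3, [R6] → R3=M[16]=4
OR R0, R3 → R0=(-2)|4=-2
ADD R0, R2 → R0=(-2)+4=2
LOAD R0, [R6] → R0=M[16]=4
ADD R3, R0 → R3=4+4=8
ADD R6, 4 → R6=16+4=20
ADD R2, 1 → R2=4+1=5
CMP R2, 5  (cmp 5,5)
JLT L2: not taken
STORE R0, [8] → M[8]=4
halt.
Total executed instructions: 51.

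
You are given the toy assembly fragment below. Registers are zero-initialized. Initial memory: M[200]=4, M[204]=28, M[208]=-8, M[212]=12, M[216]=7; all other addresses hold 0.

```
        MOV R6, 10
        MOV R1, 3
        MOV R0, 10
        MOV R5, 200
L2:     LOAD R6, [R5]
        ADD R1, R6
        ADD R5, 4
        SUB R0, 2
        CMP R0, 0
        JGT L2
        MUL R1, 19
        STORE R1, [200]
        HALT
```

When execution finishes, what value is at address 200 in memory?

after MOV R6, 10: R6=10
after MOV R1, 3: R1=3
after MOV R0, 10: R0=10
after MOV R5, 200: R5=200
after LOAD R6, [R5]: R6=M[200]=4
after ADD R1, R6: R1=3+4=7
after ADD R5, 4: R5=200+4=204
after SUB R0, 2: R0=10-2=8
CMP R0, 0  (cmp 8,0)
JGT L2: taken
after LOAD R6, [R5]: R6=M[204]=28
after ADD R1, R6: R1=7+28=35
after ADD R5, 4: R5=204+4=208
after SUB R0, 2: R0=8-2=6
CMP R0, 0  (cmp 6,0)
JGT L2: taken
after LOAD R6, [R5]: R6=M[208]=-8
after ADD R1, R6: R1=35+(-8)=27
after ADD R5, 4: R5=208+4=212
after SUB R0, 2: R0=6-2=4
CMP R0, 0  (cmp 4,0)
JGT L2: taken
after LOAD R6, [R5]: R6=M[212]=12
after ADD R1, R6: R1=27+12=39
after ADD R5, 4: R5=212+4=216
after SUB R0, 2: R0=4-2=2
CMP R0, 0  (cmp 2,0)
JGT L2: taken
after LOAD R6, [R5]: R6=M[216]=7
after ADD R1, R6: R1=39+7=46
after ADD R5, 4: R5=216+4=220
after SUB R0, 2: R0=2-2=0
CMP R0, 0  (cmp 0,0)
JGT L2: not taken
after MUL R1, 19: R1=46*19=874
STORE R1, [200] → M[200]=874
halt.

874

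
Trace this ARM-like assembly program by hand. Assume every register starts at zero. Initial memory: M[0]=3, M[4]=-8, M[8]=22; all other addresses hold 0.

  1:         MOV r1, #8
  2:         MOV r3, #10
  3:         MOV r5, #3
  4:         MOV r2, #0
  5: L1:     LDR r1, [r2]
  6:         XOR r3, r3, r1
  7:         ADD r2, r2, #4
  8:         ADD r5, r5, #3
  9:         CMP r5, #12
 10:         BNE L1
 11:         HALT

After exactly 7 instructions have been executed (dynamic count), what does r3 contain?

9

after MOV r1, #8: r1=8
after MOV r3, #10: r3=10
after MOV r5, #3: r5=3
after MOV r2, #0: r2=0
after LDR r1, [r2]: r1=M[0]=3
after XOR r3, r3, r1: r3=10^3=9
after ADD r2, r2, #4: r2=0+4=4
After step 7: r3 = 9.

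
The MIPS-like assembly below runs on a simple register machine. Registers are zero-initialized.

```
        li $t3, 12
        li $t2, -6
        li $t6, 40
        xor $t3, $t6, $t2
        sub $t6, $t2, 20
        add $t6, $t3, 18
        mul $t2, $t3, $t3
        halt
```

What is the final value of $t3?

$t3=12
$t2=-6
$t6=40
$t3=40^(-6)=-46
$t6=(-6)-20=-26
$t6=(-46)+18=-28
$t2=(-46)*(-46)=2116
halt.

-46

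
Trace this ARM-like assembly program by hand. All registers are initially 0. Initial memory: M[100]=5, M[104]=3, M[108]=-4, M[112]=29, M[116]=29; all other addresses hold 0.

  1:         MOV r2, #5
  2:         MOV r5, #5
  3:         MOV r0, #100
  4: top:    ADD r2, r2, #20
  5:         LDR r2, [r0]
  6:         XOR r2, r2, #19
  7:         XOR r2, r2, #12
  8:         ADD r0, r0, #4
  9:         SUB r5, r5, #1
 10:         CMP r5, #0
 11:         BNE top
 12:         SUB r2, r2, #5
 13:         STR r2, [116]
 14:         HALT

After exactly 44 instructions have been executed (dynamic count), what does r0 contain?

r2=5
r5=5
r0=100
r2=5+20=25
r2=M[100]=5
r2=5^19=22
r2=22^12=26
r0=100+4=104
r5=5-1=4
CMP r5, #0  (cmp 4,0)
BNE top: taken
r2=26+20=46
r2=M[104]=3
r2=3^19=16
r2=16^12=28
r0=104+4=108
r5=4-1=3
CMP r5, #0  (cmp 3,0)
BNE top: taken
r2=28+20=48
r2=M[108]=-4
r2=(-4)^19=-17
r2=(-17)^12=-29
r0=108+4=112
r5=3-1=2
CMP r5, #0  (cmp 2,0)
BNE top: taken
r2=(-29)+20=-9
r2=M[112]=29
r2=29^19=14
r2=14^12=2
r0=112+4=116
r5=2-1=1
CMP r5, #0  (cmp 1,0)
BNE top: taken
r2=2+20=22
r2=M[116]=29
r2=29^19=14
r2=14^12=2
r0=116+4=120
r5=1-1=0
CMP r5, #0  (cmp 0,0)
BNE top: not taken
r2=2-5=-3
After step 44: r0 = 120.

120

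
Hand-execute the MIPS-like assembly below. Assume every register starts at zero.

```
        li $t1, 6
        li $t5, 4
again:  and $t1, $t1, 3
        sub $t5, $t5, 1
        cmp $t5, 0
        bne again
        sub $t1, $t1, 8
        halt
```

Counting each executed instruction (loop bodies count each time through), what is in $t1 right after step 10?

after li $t1, 6: $t1=6
after li $t5, 4: $t5=4
after and $t1, $t1, 3: $t1=6&3=2
after sub $t5, $t5, 1: $t5=4-1=3
cmp $t5, 0  (cmp 3,0)
bne again: taken
after and $t1, $t1, 3: $t1=2&3=2
after sub $t5, $t5, 1: $t5=3-1=2
cmp $t5, 0  (cmp 2,0)
bne again: taken
After step 10: $t1 = 2.

2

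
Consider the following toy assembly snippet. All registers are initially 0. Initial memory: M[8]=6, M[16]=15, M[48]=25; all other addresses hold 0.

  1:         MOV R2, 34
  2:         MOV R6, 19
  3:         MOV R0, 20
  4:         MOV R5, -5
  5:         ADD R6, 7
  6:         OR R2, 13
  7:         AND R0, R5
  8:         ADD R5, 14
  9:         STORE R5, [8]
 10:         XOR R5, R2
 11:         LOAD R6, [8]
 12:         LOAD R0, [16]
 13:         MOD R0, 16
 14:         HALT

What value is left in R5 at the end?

38

R2=34
R6=19
R0=20
R5=-5
R6=19+7=26
R2=34|13=47
R0=20&(-5)=16
R5=(-5)+14=9
STORE R5, [8] → M[8]=9
R5=9^47=38
R6=M[8]=9
R0=M[16]=15
R0=15%16=15
halt.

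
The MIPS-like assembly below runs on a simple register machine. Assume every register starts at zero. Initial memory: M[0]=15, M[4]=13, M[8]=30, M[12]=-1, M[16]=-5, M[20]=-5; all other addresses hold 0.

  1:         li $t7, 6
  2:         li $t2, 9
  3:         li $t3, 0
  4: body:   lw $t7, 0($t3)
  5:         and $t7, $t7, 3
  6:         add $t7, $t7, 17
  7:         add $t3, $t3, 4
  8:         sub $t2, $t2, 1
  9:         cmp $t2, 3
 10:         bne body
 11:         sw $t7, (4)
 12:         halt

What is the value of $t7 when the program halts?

20

$t7=6
$t2=9
$t3=0
$t7=M[0]=15
$t7=15&3=3
$t7=3+17=20
$t3=0+4=4
$t2=9-1=8
cmp $t2, 3  (cmp 8,3)
bne body: taken
$t7=M[4]=13
$t7=13&3=1
$t7=1+17=18
$t3=4+4=8
$t2=8-1=7
cmp $t2, 3  (cmp 7,3)
bne body: taken
$t7=M[8]=30
$t7=30&3=2
$t7=2+17=19
$t3=8+4=12
$t2=7-1=6
cmp $t2, 3  (cmp 6,3)
bne body: taken
$t7=M[12]=-1
$t7=(-1)&3=3
$t7=3+17=20
$t3=12+4=16
$t2=6-1=5
cmp $t2, 3  (cmp 5,3)
bne body: taken
$t7=M[16]=-5
$t7=(-5)&3=3
$t7=3+17=20
$t3=16+4=20
$t2=5-1=4
cmp $t2, 3  (cmp 4,3)
bne body: taken
$t7=M[20]=-5
$t7=(-5)&3=3
$t7=3+17=20
$t3=20+4=24
$t2=4-1=3
cmp $t2, 3  (cmp 3,3)
bne body: not taken
sw $t7, (4) → M[4]=20
halt.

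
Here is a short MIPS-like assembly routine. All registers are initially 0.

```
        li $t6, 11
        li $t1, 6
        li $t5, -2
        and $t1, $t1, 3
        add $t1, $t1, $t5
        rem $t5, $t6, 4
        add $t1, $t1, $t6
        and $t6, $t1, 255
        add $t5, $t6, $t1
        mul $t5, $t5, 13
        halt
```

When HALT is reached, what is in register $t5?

after li $t6, 11: $t6=11
after li $t1, 6: $t1=6
after li $t5, -2: $t5=-2
after and $t1, $t1, 3: $t1=6&3=2
after add $t1, $t1, $t5: $t1=2+(-2)=0
after rem $t5, $t6, 4: $t5=11%4=3
after add $t1, $t1, $t6: $t1=0+11=11
after and $t6, $t1, 255: $t6=11&255=11
after add $t5, $t6, $t1: $t5=11+11=22
after mul $t5, $t5, 13: $t5=22*13=286
halt.

286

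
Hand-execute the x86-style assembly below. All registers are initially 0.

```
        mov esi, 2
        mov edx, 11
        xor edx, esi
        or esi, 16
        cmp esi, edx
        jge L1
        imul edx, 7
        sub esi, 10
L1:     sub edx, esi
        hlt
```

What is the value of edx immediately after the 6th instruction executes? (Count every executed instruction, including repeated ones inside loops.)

9

mov esi, 2 → esi=2
mov edx, 11 → edx=11
xor edx, esi → edx=11^2=9
or esi, 16 → esi=2|16=18
cmp esi, edx  (cmp 18,9)
jge L1: taken
After step 6: edx = 9.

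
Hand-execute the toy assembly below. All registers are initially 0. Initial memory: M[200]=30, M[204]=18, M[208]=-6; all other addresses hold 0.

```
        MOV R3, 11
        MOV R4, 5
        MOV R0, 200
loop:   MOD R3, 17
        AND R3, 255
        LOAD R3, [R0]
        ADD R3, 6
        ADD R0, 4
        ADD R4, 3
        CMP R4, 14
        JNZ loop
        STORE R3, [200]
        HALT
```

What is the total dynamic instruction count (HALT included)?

R3=11
R4=5
R0=200
R3=11%17=11
R3=11&255=11
R3=M[200]=30
R3=30+6=36
R0=200+4=204
R4=5+3=8
CMP R4, 14  (cmp 8,14)
JNZ loop: taken
R3=36%17=2
R3=2&255=2
R3=M[204]=18
R3=18+6=24
R0=204+4=208
R4=8+3=11
CMP R4, 14  (cmp 11,14)
JNZ loop: taken
R3=24%17=7
R3=7&255=7
R3=M[208]=-6
R3=(-6)+6=0
R0=208+4=212
R4=11+3=14
CMP R4, 14  (cmp 14,14)
JNZ loop: not taken
STORE R3, [200] → M[200]=0
halt.
Total executed instructions: 29.

29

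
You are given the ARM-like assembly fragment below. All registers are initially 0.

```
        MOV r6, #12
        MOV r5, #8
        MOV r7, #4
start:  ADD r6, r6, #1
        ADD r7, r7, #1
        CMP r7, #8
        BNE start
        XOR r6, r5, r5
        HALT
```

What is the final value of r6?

MOV r6, #12 → r6=12
MOV r5, #8 → r5=8
MOV r7, #4 → r7=4
ADD r6, r6, #1 → r6=12+1=13
ADD r7, r7, #1 → r7=4+1=5
CMP r7, #8  (cmp 5,8)
BNE start: taken
ADD r6, r6, #1 → r6=13+1=14
ADD r7, r7, #1 → r7=5+1=6
CMP r7, #8  (cmp 6,8)
BNE start: taken
ADD r6, r6, #1 → r6=14+1=15
ADD r7, r7, #1 → r7=6+1=7
CMP r7, #8  (cmp 7,8)
BNE start: taken
ADD r6, r6, #1 → r6=15+1=16
ADD r7, r7, #1 → r7=7+1=8
CMP r7, #8  (cmp 8,8)
BNE start: not taken
XOR r6, r5, r5 → r6=8^8=0
halt.

0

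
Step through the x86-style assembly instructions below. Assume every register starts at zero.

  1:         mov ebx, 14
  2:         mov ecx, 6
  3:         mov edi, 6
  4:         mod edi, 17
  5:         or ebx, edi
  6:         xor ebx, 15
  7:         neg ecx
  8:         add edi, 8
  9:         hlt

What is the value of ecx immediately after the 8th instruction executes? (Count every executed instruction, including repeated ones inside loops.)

-6

mov ebx, 14 → ebx=14
mov ecx, 6 → ecx=6
mov edi, 6 → edi=6
mod edi, 17 → edi=6%17=6
or ebx, edi → ebx=14|6=14
xor ebx, 15 → ebx=14^15=1
neg ecx → ecx=-(6)=-6
add edi, 8 → edi=6+8=14
After step 8: ecx = -6.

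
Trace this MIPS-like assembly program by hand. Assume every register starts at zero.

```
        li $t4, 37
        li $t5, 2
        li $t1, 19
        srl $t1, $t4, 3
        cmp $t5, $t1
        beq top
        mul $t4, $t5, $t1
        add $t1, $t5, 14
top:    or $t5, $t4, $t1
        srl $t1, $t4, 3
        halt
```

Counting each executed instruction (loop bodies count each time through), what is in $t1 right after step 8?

li $t4, 37 → $t4=37
li $t5, 2 → $t5=2
li $t1, 19 → $t1=19
srl $t1, $t4, 3 → $t1=37>>3=4
cmp $t5, $t1  (cmp 2,4)
beq top: not taken
mul $t4, $t5, $t1 → $t4=2*4=8
add $t1, $t5, 14 → $t1=2+14=16
After step 8: $t1 = 16.

16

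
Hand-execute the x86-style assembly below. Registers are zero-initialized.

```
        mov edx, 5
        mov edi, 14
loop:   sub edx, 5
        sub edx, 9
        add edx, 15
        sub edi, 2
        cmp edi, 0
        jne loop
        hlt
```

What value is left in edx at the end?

12

mov edx, 5 → edx=5
mov edi, 14 → edi=14
sub edx, 5 → edx=5-5=0
sub edx, 9 → edx=0-9=-9
add edx, 15 → edx=(-9)+15=6
sub edi, 2 → edi=14-2=12
cmp edi, 0  (cmp 12,0)
jne loop: taken
sub edx, 5 → edx=6-5=1
sub edx, 9 → edx=1-9=-8
add edx, 15 → edx=(-8)+15=7
sub edi, 2 → edi=12-2=10
cmp edi, 0  (cmp 10,0)
jne loop: taken
sub edx, 5 → edx=7-5=2
sub edx, 9 → edx=2-9=-7
add edx, 15 → edx=(-7)+15=8
sub edi, 2 → edi=10-2=8
cmp edi, 0  (cmp 8,0)
jne loop: taken
sub edx, 5 → edx=8-5=3
sub edx, 9 → edx=3-9=-6
add edx, 15 → edx=(-6)+15=9
sub edi, 2 → edi=8-2=6
cmp edi, 0  (cmp 6,0)
jne loop: taken
sub edx, 5 → edx=9-5=4
sub edx, 9 → edx=4-9=-5
add edx, 15 → edx=(-5)+15=10
sub edi, 2 → edi=6-2=4
cmp edi, 0  (cmp 4,0)
jne loop: taken
sub edx, 5 → edx=10-5=5
sub edx, 9 → edx=5-9=-4
add edx, 15 → edx=(-4)+15=11
sub edi, 2 → edi=4-2=2
cmp edi, 0  (cmp 2,0)
jne loop: taken
sub edx, 5 → edx=11-5=6
sub edx, 9 → edx=6-9=-3
add edx, 15 → edx=(-3)+15=12
sub edi, 2 → edi=2-2=0
cmp edi, 0  (cmp 0,0)
jne loop: not taken
halt.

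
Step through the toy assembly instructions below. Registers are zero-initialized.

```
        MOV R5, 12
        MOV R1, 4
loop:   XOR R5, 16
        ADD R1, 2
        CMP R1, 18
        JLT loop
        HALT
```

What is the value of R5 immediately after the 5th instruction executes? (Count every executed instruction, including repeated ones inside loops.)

28

R5=12
R1=4
R5=12^16=28
R1=4+2=6
CMP R1, 18  (cmp 6,18)
After step 5: R5 = 28.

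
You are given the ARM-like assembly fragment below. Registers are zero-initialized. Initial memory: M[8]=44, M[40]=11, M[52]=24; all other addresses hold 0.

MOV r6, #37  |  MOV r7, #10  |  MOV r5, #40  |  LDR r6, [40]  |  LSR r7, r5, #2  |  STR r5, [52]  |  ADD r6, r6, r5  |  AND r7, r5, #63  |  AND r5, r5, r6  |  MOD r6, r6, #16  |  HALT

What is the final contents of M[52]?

40

after MOV r6, #37: r6=37
after MOV r7, #10: r7=10
after MOV r5, #40: r5=40
after LDR r6, [40]: r6=M[40]=11
after LSR r7, r5, #2: r7=40>>2=10
STR r5, [52] → M[52]=40
after ADD r6, r6, r5: r6=11+40=51
after AND r7, r5, #63: r7=40&63=40
after AND r5, r5, r6: r5=40&51=32
after MOD r6, r6, #16: r6=51%16=3
halt.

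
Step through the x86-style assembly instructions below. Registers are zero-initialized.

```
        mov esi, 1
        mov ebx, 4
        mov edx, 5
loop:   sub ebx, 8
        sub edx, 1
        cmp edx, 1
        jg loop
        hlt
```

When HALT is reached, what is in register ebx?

-28

esi=1
ebx=4
edx=5
ebx=4-8=-4
edx=5-1=4
cmp edx, 1  (cmp 4,1)
jg loop: taken
ebx=(-4)-8=-12
edx=4-1=3
cmp edx, 1  (cmp 3,1)
jg loop: taken
ebx=(-12)-8=-20
edx=3-1=2
cmp edx, 1  (cmp 2,1)
jg loop: taken
ebx=(-20)-8=-28
edx=2-1=1
cmp edx, 1  (cmp 1,1)
jg loop: not taken
halt.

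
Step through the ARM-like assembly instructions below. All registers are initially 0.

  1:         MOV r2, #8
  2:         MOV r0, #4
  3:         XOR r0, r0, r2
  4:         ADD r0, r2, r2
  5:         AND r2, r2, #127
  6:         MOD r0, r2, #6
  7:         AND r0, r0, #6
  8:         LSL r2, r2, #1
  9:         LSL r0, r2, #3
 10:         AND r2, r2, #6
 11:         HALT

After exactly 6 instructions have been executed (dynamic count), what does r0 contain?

after MOV r2, #8: r2=8
after MOV r0, #4: r0=4
after XOR r0, r0, r2: r0=4^8=12
after ADD r0, r2, r2: r0=8+8=16
after AND r2, r2, #127: r2=8&127=8
after MOD r0, r2, #6: r0=8%6=2
After step 6: r0 = 2.

2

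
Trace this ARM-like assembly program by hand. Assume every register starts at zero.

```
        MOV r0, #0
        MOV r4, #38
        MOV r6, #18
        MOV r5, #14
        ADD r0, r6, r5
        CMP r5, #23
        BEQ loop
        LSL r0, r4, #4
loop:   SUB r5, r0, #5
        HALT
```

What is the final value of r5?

603

after MOV r0, #0: r0=0
after MOV r4, #38: r4=38
after MOV r6, #18: r6=18
after MOV r5, #14: r5=14
after ADD r0, r6, r5: r0=18+14=32
CMP r5, #23  (cmp 14,23)
BEQ loop: not taken
after LSL r0, r4, #4: r0=38<<4=608
after SUB r5, r0, #5: r5=608-5=603
halt.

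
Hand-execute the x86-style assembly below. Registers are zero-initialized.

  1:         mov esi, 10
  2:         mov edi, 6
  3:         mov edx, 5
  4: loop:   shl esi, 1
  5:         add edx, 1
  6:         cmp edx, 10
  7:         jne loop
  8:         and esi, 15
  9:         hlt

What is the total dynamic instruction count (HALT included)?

25

esi=10
edi=6
edx=5
esi=10<<1=20
edx=5+1=6
cmp edx, 10  (cmp 6,10)
jne loop: taken
esi=20<<1=40
edx=6+1=7
cmp edx, 10  (cmp 7,10)
jne loop: taken
esi=40<<1=80
edx=7+1=8
cmp edx, 10  (cmp 8,10)
jne loop: taken
esi=80<<1=160
edx=8+1=9
cmp edx, 10  (cmp 9,10)
jne loop: taken
esi=160<<1=320
edx=9+1=10
cmp edx, 10  (cmp 10,10)
jne loop: not taken
esi=320&15=0
halt.
Total executed instructions: 25.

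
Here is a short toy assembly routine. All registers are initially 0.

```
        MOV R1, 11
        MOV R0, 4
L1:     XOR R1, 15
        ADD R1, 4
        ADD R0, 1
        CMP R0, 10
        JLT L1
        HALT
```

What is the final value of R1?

11

MOV R1, 11 → R1=11
MOV R0, 4 → R0=4
XOR R1, 15 → R1=11^15=4
ADD R1, 4 → R1=4+4=8
ADD R0, 1 → R0=4+1=5
CMP R0, 10  (cmp 5,10)
JLT L1: taken
XOR R1, 15 → R1=8^15=7
ADD R1, 4 → R1=7+4=11
ADD R0, 1 → R0=5+1=6
CMP R0, 10  (cmp 6,10)
JLT L1: taken
XOR R1, 15 → R1=11^15=4
ADD R1, 4 → R1=4+4=8
ADD R0, 1 → R0=6+1=7
CMP R0, 10  (cmp 7,10)
JLT L1: taken
XOR R1, 15 → R1=8^15=7
ADD R1, 4 → R1=7+4=11
ADD R0, 1 → R0=7+1=8
CMP R0, 10  (cmp 8,10)
JLT L1: taken
XOR R1, 15 → R1=11^15=4
ADD R1, 4 → R1=4+4=8
ADD R0, 1 → R0=8+1=9
CMP R0, 10  (cmp 9,10)
JLT L1: taken
XOR R1, 15 → R1=8^15=7
ADD R1, 4 → R1=7+4=11
ADD R0, 1 → R0=9+1=10
CMP R0, 10  (cmp 10,10)
JLT L1: not taken
halt.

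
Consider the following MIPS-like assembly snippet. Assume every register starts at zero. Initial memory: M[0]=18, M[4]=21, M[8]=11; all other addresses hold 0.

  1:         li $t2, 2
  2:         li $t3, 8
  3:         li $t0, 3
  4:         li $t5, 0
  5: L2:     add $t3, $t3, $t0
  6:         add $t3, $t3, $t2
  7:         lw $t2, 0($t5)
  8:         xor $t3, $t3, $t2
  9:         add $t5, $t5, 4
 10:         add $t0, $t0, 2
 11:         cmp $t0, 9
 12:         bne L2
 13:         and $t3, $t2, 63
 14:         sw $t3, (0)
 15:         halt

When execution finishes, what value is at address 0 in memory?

11

li $t2, 2 → $t2=2
li $t3, 8 → $t3=8
li $t0, 3 → $t0=3
li $t5, 0 → $t5=0
add $t3, $t3, $t0 → $t3=8+3=11
add $t3, $t3, $t2 → $t3=11+2=13
lw $t2, 0($t5) → $t2=M[0]=18
xor $t3, $t3, $t2 → $t3=13^18=31
add $t5, $t5, 4 → $t5=0+4=4
add $t0, $t0, 2 → $t0=3+2=5
cmp $t0, 9  (cmp 5,9)
bne L2: taken
add $t3, $t3, $t0 → $t3=31+5=36
add $t3, $t3, $t2 → $t3=36+18=54
lw $t2, 0($t5) → $t2=M[4]=21
xor $t3, $t3, $t2 → $t3=54^21=35
add $t5, $t5, 4 → $t5=4+4=8
add $t0, $t0, 2 → $t0=5+2=7
cmp $t0, 9  (cmp 7,9)
bne L2: taken
add $t3, $t3, $t0 → $t3=35+7=42
add $t3, $t3, $t2 → $t3=42+21=63
lw $t2, 0($t5) → $t2=M[8]=11
xor $t3, $t3, $t2 → $t3=63^11=52
add $t5, $t5, 4 → $t5=8+4=12
add $t0, $t0, 2 → $t0=7+2=9
cmp $t0, 9  (cmp 9,9)
bne L2: not taken
and $t3, $t2, 63 → $t3=11&63=11
sw $t3, (0) → M[0]=11
halt.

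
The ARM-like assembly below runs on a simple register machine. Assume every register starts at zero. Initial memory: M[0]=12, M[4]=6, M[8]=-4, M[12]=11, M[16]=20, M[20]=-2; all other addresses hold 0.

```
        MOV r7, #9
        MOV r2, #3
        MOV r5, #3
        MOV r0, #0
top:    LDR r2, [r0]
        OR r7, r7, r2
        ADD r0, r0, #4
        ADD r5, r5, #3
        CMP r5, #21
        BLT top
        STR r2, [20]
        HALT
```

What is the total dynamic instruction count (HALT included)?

MOV r7, #9 → r7=9
MOV r2, #3 → r2=3
MOV r5, #3 → r5=3
MOV r0, #0 → r0=0
LDR r2, [r0] → r2=M[0]=12
OR r7, r7, r2 → r7=9|12=13
ADD r0, r0, #4 → r0=0+4=4
ADD r5, r5, #3 → r5=3+3=6
CMP r5, #21  (cmp 6,21)
BLT top: taken
LDR r2, [r0] → r2=M[4]=6
OR r7, r7, r2 → r7=13|6=15
ADD r0, r0, #4 → r0=4+4=8
ADD r5, r5, #3 → r5=6+3=9
CMP r5, #21  (cmp 9,21)
BLT top: taken
LDR r2, [r0] → r2=M[8]=-4
OR r7, r7, r2 → r7=15|(-4)=-1
ADD r0, r0, #4 → r0=8+4=12
ADD r5, r5, #3 → r5=9+3=12
CMP r5, #21  (cmp 12,21)
BLT top: taken
LDR r2, [r0] → r2=M[12]=11
OR r7, r7, r2 → r7=(-1)|11=-1
ADD r0, r0, #4 → r0=12+4=16
ADD r5, r5, #3 → r5=12+3=15
CMP r5, #21  (cmp 15,21)
BLT top: taken
LDR r2, [r0] → r2=M[16]=20
OR r7, r7, r2 → r7=(-1)|20=-1
ADD r0, r0, #4 → r0=16+4=20
ADD r5, r5, #3 → r5=15+3=18
CMP r5, #21  (cmp 18,21)
BLT top: taken
LDR r2, [r0] → r2=M[20]=-2
OR r7, r7, r2 → r7=(-1)|(-2)=-1
ADD r0, r0, #4 → r0=20+4=24
ADD r5, r5, #3 → r5=18+3=21
CMP r5, #21  (cmp 21,21)
BLT top: not taken
STR r2, [20] → M[20]=-2
halt.
Total executed instructions: 42.

42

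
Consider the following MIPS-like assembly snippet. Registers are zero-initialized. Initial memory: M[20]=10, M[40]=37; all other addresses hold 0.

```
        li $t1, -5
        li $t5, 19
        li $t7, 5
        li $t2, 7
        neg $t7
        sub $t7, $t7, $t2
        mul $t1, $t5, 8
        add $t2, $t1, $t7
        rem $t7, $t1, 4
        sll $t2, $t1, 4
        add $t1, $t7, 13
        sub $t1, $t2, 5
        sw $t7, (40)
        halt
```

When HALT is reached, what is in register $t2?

$t1=-5
$t5=19
$t7=5
$t2=7
$t7=-(5)=-5
$t7=(-5)-7=-12
$t1=19*8=152
$t2=152+(-12)=140
$t7=152%4=0
$t2=152<<4=2432
$t1=0+13=13
$t1=2432-5=2427
sw $t7, (40) → M[40]=0
halt.

2432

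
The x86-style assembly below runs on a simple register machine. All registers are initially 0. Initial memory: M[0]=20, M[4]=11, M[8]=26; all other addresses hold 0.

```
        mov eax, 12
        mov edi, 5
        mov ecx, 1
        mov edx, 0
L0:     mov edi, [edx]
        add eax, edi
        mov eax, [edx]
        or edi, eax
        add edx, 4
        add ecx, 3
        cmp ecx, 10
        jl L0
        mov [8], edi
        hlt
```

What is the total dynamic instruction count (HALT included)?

mov eax, 12 → eax=12
mov edi, 5 → edi=5
mov ecx, 1 → ecx=1
mov edx, 0 → edx=0
mov edi, [edx] → edi=M[0]=20
add eax, edi → eax=12+20=32
mov eax, [edx] → eax=M[0]=20
or edi, eax → edi=20|20=20
add edx, 4 → edx=0+4=4
add ecx, 3 → ecx=1+3=4
cmp ecx, 10  (cmp 4,10)
jl L0: taken
mov edi, [edx] → edi=M[4]=11
add eax, edi → eax=20+11=31
mov eax, [edx] → eax=M[4]=11
or edi, eax → edi=11|11=11
add edx, 4 → edx=4+4=8
add ecx, 3 → ecx=4+3=7
cmp ecx, 10  (cmp 7,10)
jl L0: taken
mov edi, [edx] → edi=M[8]=26
add eax, edi → eax=11+26=37
mov eax, [edx] → eax=M[8]=26
or edi, eax → edi=26|26=26
add edx, 4 → edx=8+4=12
add ecx, 3 → ecx=7+3=10
cmp ecx, 10  (cmp 10,10)
jl L0: not taken
mov [8], edi → M[8]=26
halt.
Total executed instructions: 30.

30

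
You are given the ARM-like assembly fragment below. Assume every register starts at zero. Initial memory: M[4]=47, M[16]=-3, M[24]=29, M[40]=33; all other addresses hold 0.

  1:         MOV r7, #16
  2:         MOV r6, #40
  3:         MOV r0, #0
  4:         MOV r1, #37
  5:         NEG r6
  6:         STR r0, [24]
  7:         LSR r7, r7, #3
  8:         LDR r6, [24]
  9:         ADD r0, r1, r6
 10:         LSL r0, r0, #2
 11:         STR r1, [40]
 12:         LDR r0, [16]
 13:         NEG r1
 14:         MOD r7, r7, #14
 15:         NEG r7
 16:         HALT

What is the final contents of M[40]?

37

MOV r7, #16 → r7=16
MOV r6, #40 → r6=40
MOV r0, #0 → r0=0
MOV r1, #37 → r1=37
NEG r6 → r6=-(40)=-40
STR r0, [24] → M[24]=0
LSR r7, r7, #3 → r7=16>>3=2
LDR r6, [24] → r6=M[24]=0
ADD r0, r1, r6 → r0=37+0=37
LSL r0, r0, #2 → r0=37<<2=148
STR r1, [40] → M[40]=37
LDR r0, [16] → r0=M[16]=-3
NEG r1 → r1=-(37)=-37
MOD r7, r7, #14 → r7=2%14=2
NEG r7 → r7=-(2)=-2
halt.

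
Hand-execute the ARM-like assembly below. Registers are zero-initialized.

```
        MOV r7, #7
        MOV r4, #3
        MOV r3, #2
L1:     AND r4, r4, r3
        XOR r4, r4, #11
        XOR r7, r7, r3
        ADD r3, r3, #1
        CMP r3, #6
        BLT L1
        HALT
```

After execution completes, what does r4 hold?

after MOV r7, #7: r7=7
after MOV r4, #3: r4=3
after MOV r3, #2: r3=2
after AND r4, r4, r3: r4=3&2=2
after XOR r4, r4, #11: r4=2^11=9
after XOR r7, r7, r3: r7=7^2=5
after ADD r3, r3, #1: r3=2+1=3
CMP r3, #6  (cmp 3,6)
BLT L1: taken
after AND r4, r4, r3: r4=9&3=1
after XOR r4, r4, #11: r4=1^11=10
after XOR r7, r7, r3: r7=5^3=6
after ADD r3, r3, #1: r3=3+1=4
CMP r3, #6  (cmp 4,6)
BLT L1: taken
after AND r4, r4, r3: r4=10&4=0
after XOR r4, r4, #11: r4=0^11=11
after XOR r7, r7, r3: r7=6^4=2
after ADD r3, r3, #1: r3=4+1=5
CMP r3, #6  (cmp 5,6)
BLT L1: taken
after AND r4, r4, r3: r4=11&5=1
after XOR r4, r4, #11: r4=1^11=10
after XOR r7, r7, r3: r7=2^5=7
after ADD r3, r3, #1: r3=5+1=6
CMP r3, #6  (cmp 6,6)
BLT L1: not taken
halt.

10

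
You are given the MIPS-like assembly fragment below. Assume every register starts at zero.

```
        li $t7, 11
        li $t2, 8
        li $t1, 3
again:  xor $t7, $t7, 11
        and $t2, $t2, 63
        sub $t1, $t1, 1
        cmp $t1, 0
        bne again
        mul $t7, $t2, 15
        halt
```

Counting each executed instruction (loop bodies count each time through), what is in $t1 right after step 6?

2

after li $t7, 11: $t7=11
after li $t2, 8: $t2=8
after li $t1, 3: $t1=3
after xor $t7, $t7, 11: $t7=11^11=0
after and $t2, $t2, 63: $t2=8&63=8
after sub $t1, $t1, 1: $t1=3-1=2
After step 6: $t1 = 2.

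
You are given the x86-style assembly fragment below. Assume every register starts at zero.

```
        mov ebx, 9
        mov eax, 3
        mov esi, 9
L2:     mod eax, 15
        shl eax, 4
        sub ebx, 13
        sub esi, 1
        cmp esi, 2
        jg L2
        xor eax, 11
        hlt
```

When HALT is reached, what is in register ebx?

-82

after mov ebx, 9: ebx=9
after mov eax, 3: eax=3
after mov esi, 9: esi=9
after mod eax, 15: eax=3%15=3
after shl eax, 4: eax=3<<4=48
after sub ebx, 13: ebx=9-13=-4
after sub esi, 1: esi=9-1=8
cmp esi, 2  (cmp 8,2)
jg L2: taken
after mod eax, 15: eax=48%15=3
after shl eax, 4: eax=3<<4=48
after sub ebx, 13: ebx=(-4)-13=-17
after sub esi, 1: esi=8-1=7
cmp esi, 2  (cmp 7,2)
jg L2: taken
after mod eax, 15: eax=48%15=3
after shl eax, 4: eax=3<<4=48
after sub ebx, 13: ebx=(-17)-13=-30
after sub esi, 1: esi=7-1=6
cmp esi, 2  (cmp 6,2)
jg L2: taken
after mod eax, 15: eax=48%15=3
after shl eax, 4: eax=3<<4=48
after sub ebx, 13: ebx=(-30)-13=-43
after sub esi, 1: esi=6-1=5
cmp esi, 2  (cmp 5,2)
jg L2: taken
after mod eax, 15: eax=48%15=3
after shl eax, 4: eax=3<<4=48
after sub ebx, 13: ebx=(-43)-13=-56
after sub esi, 1: esi=5-1=4
cmp esi, 2  (cmp 4,2)
jg L2: taken
after mod eax, 15: eax=48%15=3
after shl eax, 4: eax=3<<4=48
after sub ebx, 13: ebx=(-56)-13=-69
after sub esi, 1: esi=4-1=3
cmp esi, 2  (cmp 3,2)
jg L2: taken
after mod eax, 15: eax=48%15=3
after shl eax, 4: eax=3<<4=48
after sub ebx, 13: ebx=(-69)-13=-82
after sub esi, 1: esi=3-1=2
cmp esi, 2  (cmp 2,2)
jg L2: not taken
after xor eax, 11: eax=48^11=59
halt.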